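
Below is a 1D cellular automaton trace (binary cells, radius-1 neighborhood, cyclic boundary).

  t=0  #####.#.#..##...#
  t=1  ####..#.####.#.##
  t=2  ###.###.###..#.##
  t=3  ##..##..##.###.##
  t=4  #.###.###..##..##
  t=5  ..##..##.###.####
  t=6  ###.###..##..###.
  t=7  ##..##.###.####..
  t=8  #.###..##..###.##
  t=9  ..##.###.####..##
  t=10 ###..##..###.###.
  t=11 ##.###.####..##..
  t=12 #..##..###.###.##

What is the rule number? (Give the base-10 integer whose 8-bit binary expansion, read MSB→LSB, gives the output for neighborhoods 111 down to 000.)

  [7] ### => #  t=0,i=0
  [6] ##. => .  t=0,i=4
  [5] #.# => .  t=0,i=5
  [4] #.. => #  t=0,i=9
  [3] .## => #  t=0,i=11
  [2] .#. => #  t=0,i=6
  [1] ..# => #  t=0,i=10
  [0] ... => .  t=0,i=14
  bits 10011110 = 158

158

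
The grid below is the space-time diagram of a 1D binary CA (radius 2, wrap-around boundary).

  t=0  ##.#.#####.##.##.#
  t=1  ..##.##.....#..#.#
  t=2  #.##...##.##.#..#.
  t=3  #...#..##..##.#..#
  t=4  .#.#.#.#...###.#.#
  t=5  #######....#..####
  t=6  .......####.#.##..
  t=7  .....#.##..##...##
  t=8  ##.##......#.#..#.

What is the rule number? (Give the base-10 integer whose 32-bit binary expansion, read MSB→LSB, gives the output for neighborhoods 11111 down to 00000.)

  ##### -> .   bit 31 = 0  t=0,i=7
  ####. -> .   bit 30 = 0  t=0,i=8
  ###.# -> .   bit 29 = 0  t=0,i=1
  ###.. -> .   bit 28 = 0  t=5,i=6
  ##.## -> .   bit 27 = 0  t=0,i=10
  ##.#. -> #   bit 26 = 1  t=0,i=2
  ##..# -> .   bit 25 = 0  t=3,i=9
  ##... -> #   bit 24 = 1  t=1,i=7
  #.### -> #   bit 23 = 1  t=0,i=5
  #.##. -> .   bit 22 = 0  t=0,i=11
  #.#.# -> #   bit 21 = 1  t=0,i=3
  #.#.. -> .   bit 20 = 0  t=1,i=17
  #..## -> .   bit 19 = 0  t=1,i=1
  #..#. -> .   bit 18 = 0  t=1,i=14
  #...# -> .   bit 17 = 0  t=2,i=5
  #.... -> #   bit 16 = 1  t=1,i=8
  .#### -> #   bit 15 = 1  t=0,i=6
  .###. -> .   bit 14 = 0  t=0,i=0
  .##.# -> #   bit 13 = 1  t=0,i=12
  .##.. -> .   bit 12 = 0  t=1,i=6
  .#.## -> .   bit 11 = 0  t=0,i=4
  .#.#. -> #   bit 10 = 1  t=1,i=16
  .#..# -> #   bit 9 = 1  t=1,i=0
  .#... -> .   bit 8 = 0  t=4,i=8
  ..### -> #   bit 7 = 1  t=4,i=11
  ..##. -> #   bit 6 = 1  t=1,i=2
  ..#.# -> .   bit 5 = 0  t=1,i=15
  ..#.. -> .   bit 4 = 0  t=1,i=12
  ...## -> .   bit 3 = 0  t=2,i=6
  ...#. -> #   bit 2 = 1  t=1,i=11
  ....# -> #   bit 1 = 1  t=1,i=10
  ..... -> .   bit 0 = 0  t=1,i=9
  bits 00000101101000011010011011000110 = 94480070

94480070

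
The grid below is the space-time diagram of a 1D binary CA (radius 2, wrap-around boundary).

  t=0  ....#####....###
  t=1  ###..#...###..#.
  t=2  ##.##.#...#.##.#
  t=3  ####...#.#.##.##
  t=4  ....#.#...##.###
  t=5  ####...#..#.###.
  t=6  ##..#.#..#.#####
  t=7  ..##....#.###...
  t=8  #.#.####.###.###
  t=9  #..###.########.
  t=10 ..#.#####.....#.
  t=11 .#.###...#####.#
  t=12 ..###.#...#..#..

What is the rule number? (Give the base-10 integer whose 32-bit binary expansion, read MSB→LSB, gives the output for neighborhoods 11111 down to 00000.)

734906695

  nb #####: next=.  (t=0,i=6, bit31=0)
  nb ####.: next=.  (t=0,i=7, bit30=0)
  nb ###.#: next=#  (t=2,i=1, bit29=1)
  nb ###..: next=.  (t=0,i=8, bit28=0)
  nb ##.##: next=#  (t=2,i=2, bit27=1)
  nb ##.#.: next=.  (t=2,i=5, bit26=0)
  nb ##..#: next=#  (t=1,i=3, bit25=1)
  nb ##...: next=#  (t=0,i=0, bit24=1)
  nb #.###: next=#  (t=1,i=0, bit23=1)
  nb #.##.: next=#  (t=2,i=3, bit22=1)
  nb #.#.#: next=.  (t=3,i=9, bit21=0)
  nb #.#..: next=.  (t=2,i=6, bit20=0)
  nb #..##: next=#  (t=9,i=2, bit19=1)
  nb #..#.: next=#  (t=1,i=4, bit18=1)
  nb #...#: next=.  (t=1,i=7, bit17=0)
  nb #....: next=#  (t=0,i=1, bit16=1)
  nb .####: next=#  (t=0,i=5, bit15=1)
  nb .###.: next=#  (t=0,i=14, bit14=1)
  nb .##.#: next=.  (t=2,i=4, bit13=0)
  nb .##..: next=.  (t=7,i=3, bit12=0)
  nb .#.##: next=#  (t=1,i=15, bit11=1)
  nb .#.#.: next=.  (t=3,i=8, bit10=0)
  nb .#..#: next=.  (t=5,i=8, bit9=0)
  nb .#...: next=#  (t=1,i=6, bit8=1)
  nb ..###: next=.  (t=0,i=4, bit7=0)
  nb ..##.: next=#  (t=4,i=10, bit6=1)
  nb ..#.#: next=.  (t=1,i=14, bit5=0)
  nb ..#..: next=.  (t=1,i=5, bit4=0)
  nb ...##: next=.  (t=0,i=3, bit3=0)
  nb ...#.: next=#  (t=2,i=9, bit2=1)
  nb ....#: next=#  (t=0,i=2, bit1=1)
  nb .....: next=#  (t=7,i=15, bit0=1)
  bits 00101011110011011100100101000111 = 734906695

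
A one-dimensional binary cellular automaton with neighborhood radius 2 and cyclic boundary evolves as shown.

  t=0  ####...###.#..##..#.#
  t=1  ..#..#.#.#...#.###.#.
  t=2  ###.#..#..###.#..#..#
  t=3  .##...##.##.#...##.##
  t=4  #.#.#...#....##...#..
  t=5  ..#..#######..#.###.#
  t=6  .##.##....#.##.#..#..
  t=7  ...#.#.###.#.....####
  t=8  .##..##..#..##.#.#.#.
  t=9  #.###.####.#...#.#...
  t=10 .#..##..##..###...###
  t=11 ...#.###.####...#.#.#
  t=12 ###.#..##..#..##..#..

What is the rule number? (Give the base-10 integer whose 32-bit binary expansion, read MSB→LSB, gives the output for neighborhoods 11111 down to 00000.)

  ##### -> .   bit 31 = 0  t=0,i=1
  ####. -> #   bit 30 = 1  t=0,i=2
  ###.# -> #   bit 29 = 1  t=0,i=9
  ###.. -> .   bit 28 = 0  t=0,i=3
  ##.## -> #   bit 27 = 1  t=3,i=0
  ##.#. -> .   bit 26 = 0  t=0,i=10
  ##..# -> #   bit 25 = 1  t=0,i=16
  ##... -> .   bit 24 = 0  t=0,i=4
  #.### -> .   bit 23 = 0  t=0,i=20
  #.##. -> .   bit 22 = 0  t=3,i=1
  #.#.# -> #   bit 21 = 1  t=1,i=7
  #.#.. -> .   bit 20 = 0  t=0,i=11
  #..## -> #   bit 19 = 1  t=0,i=13
  #..#. -> #   bit 18 = 1  t=0,i=17
  #...# -> #   bit 17 = 1  t=0,i=5
  #.... -> #   bit 16 = 1  t=4,i=10
  .#### -> .   bit 15 = 0  t=0,i=0
  .###. -> .   bit 14 = 0  t=0,i=8
  .##.# -> .   bit 13 = 0  t=3,i=7
  .##.. -> #   bit 12 = 1  t=0,i=15
  .#.## -> #   bit 11 = 1  t=0,i=19
  .#.#. -> .   bit 10 = 0  t=1,i=6
  .#..# -> .   bit 9 = 0  t=0,i=12
  .#... -> #   bit 8 = 1  t=1,i=10
  ..### -> #   bit 7 = 1  t=0,i=7
  ..##. -> .   bit 6 = 0  t=0,i=14
  ..#.# -> .   bit 5 = 0  t=0,i=18
  ..#.. -> #   bit 4 = 1  t=1,i=2
  ...## -> .   bit 3 = 0  t=0,i=6
  ...#. -> #   bit 2 = 1  t=1,i=1
  ....# -> #   bit 1 = 1  t=4,i=11
  ..... -> .   bit 0 = 0  t=7,i=14
  bits 01101010001011110001100110010110 = 1781471638

1781471638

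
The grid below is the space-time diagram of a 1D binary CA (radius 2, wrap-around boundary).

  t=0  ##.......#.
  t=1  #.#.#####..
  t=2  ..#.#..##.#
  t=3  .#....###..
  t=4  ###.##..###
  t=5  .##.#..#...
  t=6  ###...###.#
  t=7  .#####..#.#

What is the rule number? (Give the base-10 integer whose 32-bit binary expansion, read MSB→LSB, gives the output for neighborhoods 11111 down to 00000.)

1911431519

  ##### -> .   bit 31 = 0  t=1,i=6
  ####. -> #   bit 30 = 1  t=1,i=7
  ###.# -> #   bit 29 = 1  t=4,i=2
  ###.. -> #   bit 28 = 1  t=1,i=8
  ##.## -> .   bit 27 = 0  t=4,i=3
  ##.#. -> .   bit 26 = 0  t=2,i=9
  ##..# -> .   bit 25 = 0  t=1,i=9
  ##... -> #   bit 24 = 1  t=0,i=2
  #.### -> #   bit 23 = 1  t=1,i=4
  #.##. -> #   bit 22 = 1  t=0,i=0
  #.#.# -> #   bit 21 = 1  t=1,i=2
  #.#.. -> .   bit 20 = 0  t=2,i=4
  #..## -> #   bit 19 = 1  t=2,i=6
  #..#. -> #   bit 18 = 1  t=1,i=10
  #...# -> #   bit 17 = 1  t=3,i=10
  #.... -> .   bit 16 = 0  t=0,i=3
  .#### -> .   bit 15 = 0  t=1,i=5
  .###. -> .   bit 14 = 0  t=3,i=7
  .##.# -> #   bit 13 = 1  t=2,i=8
  .##.. -> .   bit 12 = 0  t=0,i=1
  .#.## -> .   bit 11 = 0  t=0,i=10
  .#.#. -> .   bit 10 = 0  t=1,i=1
  .#..# -> .   bit 9 = 0  t=2,i=0
  .#... -> #   bit 8 = 1  t=3,i=2
  ..### -> .   bit 7 = 0  t=3,i=6
  ..##. -> #   bit 6 = 1  t=2,i=7
  ..#.# -> .   bit 5 = 0  t=0,i=9
  ..#.. -> #   bit 4 = 1  t=3,i=1
  ...## -> #   bit 3 = 1  t=3,i=5
  ...#. -> #   bit 2 = 1  t=0,i=8
  ....# -> #   bit 1 = 1  t=0,i=7
  ..... -> #   bit 0 = 1  t=0,i=4
  bits 01110001111011100010000101011111 = 1911431519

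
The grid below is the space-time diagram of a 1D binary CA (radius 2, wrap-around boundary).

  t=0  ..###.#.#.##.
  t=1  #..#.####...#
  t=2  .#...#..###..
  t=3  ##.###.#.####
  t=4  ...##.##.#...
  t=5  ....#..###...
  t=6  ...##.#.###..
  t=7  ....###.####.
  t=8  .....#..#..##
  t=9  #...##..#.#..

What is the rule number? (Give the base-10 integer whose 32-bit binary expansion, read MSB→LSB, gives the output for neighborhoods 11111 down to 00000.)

  ##### -> .   bit 31 = 0  t=3,i=11
  ####. -> .   bit 30 = 0  t=1,i=7
  ###.# -> .   bit 29 = 0  t=0,i=4
  ###.. -> #   bit 28 = 1  t=1,i=8
  ##.## -> .   bit 27 = 0  t=3,i=2
  ##.#. -> #   bit 26 = 1  t=0,i=5
  ##..# -> #   bit 25 = 1  t=1,i=1
  ##... -> #   bit 24 = 1  t=0,i=12
  #.### -> #   bit 23 = 1  t=1,i=5
  #.##. -> .   bit 22 = 0  t=0,i=10
  #.#.# -> #   bit 21 = 1  t=0,i=6
  #.#.. -> #   bit 20 = 1  t=4,i=9
  #..## -> #   bit 19 = 1  t=2,i=7
  #..#. -> .   bit 18 = 0  t=1,i=2
  #...# -> #   bit 17 = 1  t=0,i=0
  #.... -> .   bit 16 = 0  t=4,i=11
  .#### -> .   bit 15 = 0  t=1,i=6
  .###. -> #   bit 14 = 1  t=0,i=3
  .##.# -> #   bit 13 = 1  t=4,i=4
  .##.. -> .   bit 12 = 0  t=0,i=11
  .#.## -> .   bit 11 = 0  t=0,i=9
  .#.#. -> #   bit 10 = 1  t=0,i=7
  .#..# -> .   bit 9 = 0  t=2,i=6
  .#... -> .   bit 8 = 0  t=2,i=2
  ..### -> .   bit 7 = 0  t=0,i=2
  ..##. -> .   bit 6 = 0  t=1,i=12
  ..#.# -> .   bit 5 = 0  t=1,i=3
  ..#.. -> #   bit 4 = 1  t=2,i=1
  ...## -> .   bit 3 = 0  t=0,i=1
  ...#. -> #   bit 2 = 1  t=2,i=0
  ....# -> .   bit 1 = 0  t=4,i=1
  ..... -> .   bit 0 = 0  t=4,i=0
  bits 00010111101110100110010000010100 = 398091284

398091284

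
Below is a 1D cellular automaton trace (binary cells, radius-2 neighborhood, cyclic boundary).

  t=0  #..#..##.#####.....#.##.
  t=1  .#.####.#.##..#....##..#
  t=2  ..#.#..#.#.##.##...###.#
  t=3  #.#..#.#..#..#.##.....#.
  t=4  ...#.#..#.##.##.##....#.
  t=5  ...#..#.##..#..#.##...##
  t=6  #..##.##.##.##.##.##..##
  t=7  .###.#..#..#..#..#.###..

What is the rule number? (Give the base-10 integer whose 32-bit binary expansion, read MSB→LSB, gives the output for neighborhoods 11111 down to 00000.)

  [31] ##### => #  t=0,i=11
  [30] ####. => .  t=0,i=12
  [29] ###.# => .  t=1,i=6
  [28] ###.. => .  t=0,i=13
  [27] ##.## => #  t=0,i=8
  [26] ##.#. => #  t=0,i=23
  [25] ##..# => #  t=1,i=12
  [24] ##... => #  t=0,i=14
  [23] #.### => .  t=0,i=9
  [22] #.##. => .  t=0,i=21
  [21] #.#.# => .  t=1,i=1
  [20] #.#.. => .  t=0,i=0
  [19] #..## => #  t=0,i=5
  [18] #..#. => .  t=0,i=2
  [17] #...# => .  t=2,i=17
  [16] #.... => .  t=0,i=15
  [15] .#### => #  t=0,i=10
  [14] .###. => .  t=2,i=20
  [13] .##.# => .  t=0,i=7
  [12] .##.. => #  t=1,i=11
  [11] .#.## => #  t=0,i=20
  [10] .#.#. => .  t=1,i=0
  [9] .#..# => #  t=0,i=1
  [8] .#... => #  t=1,i=15
  [7] ..### => .  t=2,i=19
  [6] ..##. => #  t=0,i=6
  [5] ..#.# => #  t=0,i=19
  [4] ..#.. => #  t=0,i=3
  [3] ...## => .  t=1,i=18
  [2] ...#. => .  t=0,i=18
  [1] ....# => .  t=0,i=17
  [0] ..... => .  t=0,i=16
  bits 10001111000010001001101101110000 = 2399705968

2399705968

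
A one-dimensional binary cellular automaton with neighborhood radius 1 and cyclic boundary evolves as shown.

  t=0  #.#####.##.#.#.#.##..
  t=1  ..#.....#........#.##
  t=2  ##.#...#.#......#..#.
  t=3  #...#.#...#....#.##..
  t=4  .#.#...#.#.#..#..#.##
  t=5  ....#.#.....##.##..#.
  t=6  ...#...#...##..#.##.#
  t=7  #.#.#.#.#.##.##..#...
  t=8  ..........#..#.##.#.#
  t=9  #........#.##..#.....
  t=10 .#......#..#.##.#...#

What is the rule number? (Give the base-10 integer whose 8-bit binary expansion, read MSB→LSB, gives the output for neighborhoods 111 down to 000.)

  [7] ### => .  t=0,i=3
  [6] ##. => .  t=0,i=6
  [5] #.# => .  t=0,i=1
  [4] #.. => #  t=0,i=19
  [3] .## => #  t=0,i=2
  [2] .#. => .  t=0,i=0
  [1] ..# => #  t=0,i=20
  [0] ... => .  t=1,i=4
  bits 00011010 = 26

26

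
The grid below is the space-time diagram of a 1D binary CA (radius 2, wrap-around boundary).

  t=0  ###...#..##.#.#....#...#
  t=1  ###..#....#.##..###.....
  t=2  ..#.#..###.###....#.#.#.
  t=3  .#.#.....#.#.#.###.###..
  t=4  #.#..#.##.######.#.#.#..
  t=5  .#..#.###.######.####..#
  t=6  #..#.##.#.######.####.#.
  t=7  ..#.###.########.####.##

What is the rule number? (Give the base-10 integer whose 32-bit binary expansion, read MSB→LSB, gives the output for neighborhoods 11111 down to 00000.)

  [31] ##### => #  t=4,i=12
  [30] ####. => #  t=0,i=1
  [29] ###.# => #  t=2,i=9
  [28] ###.. => #  t=0,i=2
  [27] ##.## => .  t=2,i=10
  [26] ##.#. => .  t=0,i=11
  [25] ##..# => .  t=1,i=3
  [24] ##... => .  t=0,i=3
  [23] #.### => #  t=2,i=11
  [22] #.##. => #  t=1,i=12
  [21] #.#.# => #  t=0,i=12
  [20] #.#.. => .  t=0,i=14
  [19] #..## => .  t=0,i=8
  [18] #..#. => #  t=1,i=4
  [17] #...# => .  t=0,i=4
  [16] #.... => #  t=0,i=16
  [15] .#### => #  t=0,i=0
  [14] .###. => .  t=1,i=1
  [13] .##.# => #  t=0,i=10
  [12] .##.. => #  t=1,i=13
  [11] .#.## => #  t=1,i=11
  [10] .#.#. => #  t=0,i=13
  [9] .#..# => .  t=0,i=7
  [8] .#... => .  t=0,i=15
  [7] ..### => .  t=0,i=23
  [6] ..##. => .  t=0,i=9
  [5] ..#.# => .  t=1,i=10
  [4] ..#.. => .  t=0,i=6
  [3] ...## => .  t=0,i=22
  [2] ...#. => #  t=0,i=5
  [1] ....# => #  t=0,i=17
  [0] ..... => .  t=1,i=21
  bits 11110000111001011011110000000110 = 4041587718

4041587718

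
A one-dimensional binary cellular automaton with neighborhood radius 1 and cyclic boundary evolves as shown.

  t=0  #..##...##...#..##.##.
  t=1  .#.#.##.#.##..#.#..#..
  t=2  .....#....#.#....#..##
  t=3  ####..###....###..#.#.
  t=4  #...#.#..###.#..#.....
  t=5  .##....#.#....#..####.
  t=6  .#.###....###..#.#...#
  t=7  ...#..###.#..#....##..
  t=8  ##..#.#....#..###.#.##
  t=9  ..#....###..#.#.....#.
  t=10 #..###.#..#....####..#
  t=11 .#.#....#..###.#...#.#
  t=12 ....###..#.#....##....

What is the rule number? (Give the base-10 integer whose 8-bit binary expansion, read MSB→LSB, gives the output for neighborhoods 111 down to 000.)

  ### -> .   bit 7 = 0  t=3,i=1
  ##. -> .   bit 6 = 0  t=0,i=4
  #.# -> .   bit 5 = 0  t=0,i=18
  #.. -> #   bit 4 = 1  t=0,i=1
  .## -> #   bit 3 = 1  t=0,i=3
  .#. -> .   bit 2 = 0  t=0,i=0
  ..# -> .   bit 1 = 0  t=0,i=2
  ... -> #   bit 0 = 1  t=0,i=6
  bits 00011001 = 25

25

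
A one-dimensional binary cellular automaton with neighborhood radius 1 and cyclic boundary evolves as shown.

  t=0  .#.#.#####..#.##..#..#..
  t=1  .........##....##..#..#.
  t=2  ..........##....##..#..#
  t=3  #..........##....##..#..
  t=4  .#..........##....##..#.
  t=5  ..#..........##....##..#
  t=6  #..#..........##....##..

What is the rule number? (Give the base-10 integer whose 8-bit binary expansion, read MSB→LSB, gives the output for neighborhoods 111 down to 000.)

  ### -> .   bit 7 = 0  t=0,i=6
  ##. -> #   bit 6 = 1  t=0,i=9
  #.# -> .   bit 5 = 0  t=0,i=2
  #.. -> #   bit 4 = 1  t=0,i=10
  .## -> .   bit 3 = 0  t=0,i=5
  .#. -> .   bit 2 = 0  t=0,i=1
  ..# -> .   bit 1 = 0  t=0,i=0
  ... -> .   bit 0 = 0  t=0,i=23
  bits 01010000 = 80

80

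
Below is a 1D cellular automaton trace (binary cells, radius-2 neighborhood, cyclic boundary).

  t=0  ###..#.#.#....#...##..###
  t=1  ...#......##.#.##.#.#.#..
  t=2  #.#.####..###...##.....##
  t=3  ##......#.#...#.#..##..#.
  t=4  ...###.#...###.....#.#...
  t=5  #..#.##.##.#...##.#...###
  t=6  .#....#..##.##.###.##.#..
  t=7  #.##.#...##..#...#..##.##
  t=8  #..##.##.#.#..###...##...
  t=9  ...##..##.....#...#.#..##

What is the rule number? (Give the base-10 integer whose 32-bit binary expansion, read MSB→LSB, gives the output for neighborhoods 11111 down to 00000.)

  [31] ##### => .  t=0,i=0
  [30] ####. => .  t=0,i=1
  [29] ###.# => #  t=2,i=0
  [28] ###.. => .  t=0,i=2
  [27] ##.## => .  t=5,i=7
  [26] ##.#. => #  t=1,i=12
  [25] ##..# => #  t=0,i=3
  [24] ##... => .  t=2,i=13
  [23] #.### => .  t=2,i=4
  [22] #.##. => .  t=1,i=15
  [21] #.#.# => .  t=0,i=7
  [20] #.#.. => .  t=0,i=9
  [19] #..## => .  t=0,i=21
  [18] #..#. => .  t=0,i=4
  [17] #...# => #  t=0,i=16
  [16] #.... => #  t=0,i=11
  [15] .#### => .  t=0,i=23
  [14] .###. => .  t=2,i=11
  [13] .##.# => #  t=1,i=11
  [12] .##.. => .  t=0,i=19
  [11] .#.## => .  t=1,i=14
  [10] .#.#. => .  t=0,i=6
  [9] .#..# => .  t=3,i=17
  [8] .#... => #  t=0,i=10
  [7] ..### => #  t=0,i=22
  [6] ..##. => #  t=0,i=18
  [5] ..#.# => .  t=0,i=5
  [4] ..#.. => .  t=0,i=14
  [3] ...## => .  t=0,i=17
  [2] ...#. => #  t=0,i=13
  [1] ....# => .  t=0,i=12
  [0] ..... => #  t=1,i=0
  bits 00100110000000110010000111000101 = 637739461

637739461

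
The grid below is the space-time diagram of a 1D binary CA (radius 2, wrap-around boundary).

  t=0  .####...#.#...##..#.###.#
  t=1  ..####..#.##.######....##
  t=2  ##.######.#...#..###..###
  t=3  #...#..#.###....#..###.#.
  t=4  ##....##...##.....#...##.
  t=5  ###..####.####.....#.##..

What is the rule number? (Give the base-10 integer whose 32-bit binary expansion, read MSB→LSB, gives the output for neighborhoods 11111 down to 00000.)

1467781480

  [31] ##### => .  t=1,i=15
  [30] ####. => #  t=0,i=3
  [29] ###.# => .  t=0,i=22
  [28] ###.. => #  t=0,i=4
  [27] ##.## => .  t=1,i=12
  [26] ##.#. => #  t=0,i=23
  [25] ##..# => #  t=0,i=16
  [24] ##... => #  t=0,i=5
  [23] #.### => .  t=0,i=1
  [22] #.##. => #  t=1,i=10
  [21] #.#.# => #  t=0,i=24
  [20] #.#.. => #  t=0,i=10
  [19] #..## => #  t=1,i=1
  [18] #..#. => #  t=0,i=17
  [17] #...# => .  t=0,i=6
  [16] #.... => .  t=1,i=20
  [15] .#### => #  t=0,i=2
  [14] .###. => .  t=0,i=21
  [13] .##.# => .  t=1,i=11
  [12] .##.. => #  t=0,i=15
  [11] .#.## => .  t=0,i=0
  [10] .#.#. => .  t=0,i=9
  [9] .#..# => .  t=2,i=15
  [8] .#... => #  t=0,i=11
  [7] ..### => .  t=1,i=2
  [6] ..##. => #  t=0,i=14
  [5] ..#.# => #  t=0,i=8
  [4] ..#.. => .  t=2,i=14
  [3] ...## => #  t=0,i=13
  [2] ...#. => .  t=0,i=7
  [1] ....# => .  t=1,i=21
  [0] ..... => .  t=4,i=15
  bits 01010111011111001001000101101000 = 1467781480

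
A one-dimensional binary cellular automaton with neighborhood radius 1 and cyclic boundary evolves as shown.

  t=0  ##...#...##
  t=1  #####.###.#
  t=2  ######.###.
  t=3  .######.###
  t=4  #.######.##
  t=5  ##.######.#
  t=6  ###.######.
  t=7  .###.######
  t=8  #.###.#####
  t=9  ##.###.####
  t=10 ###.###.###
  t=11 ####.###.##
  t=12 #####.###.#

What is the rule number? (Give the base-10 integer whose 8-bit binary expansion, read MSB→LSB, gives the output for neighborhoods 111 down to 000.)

  nb ###: next=#  (t=0,i=0, bit7=1)
  nb ##.: next=#  (t=0,i=1, bit6=1)
  nb #.#: next=#  (t=1,i=5, bit5=1)
  nb #..: next=#  (t=0,i=2, bit4=1)
  nb .##: next=.  (t=0,i=9, bit3=0)
  nb .#.: next=.  (t=0,i=5, bit2=0)
  nb ..#: next=#  (t=0,i=4, bit1=1)
  nb ...: next=#  (t=0,i=3, bit0=1)
  bits 11110011 = 243

243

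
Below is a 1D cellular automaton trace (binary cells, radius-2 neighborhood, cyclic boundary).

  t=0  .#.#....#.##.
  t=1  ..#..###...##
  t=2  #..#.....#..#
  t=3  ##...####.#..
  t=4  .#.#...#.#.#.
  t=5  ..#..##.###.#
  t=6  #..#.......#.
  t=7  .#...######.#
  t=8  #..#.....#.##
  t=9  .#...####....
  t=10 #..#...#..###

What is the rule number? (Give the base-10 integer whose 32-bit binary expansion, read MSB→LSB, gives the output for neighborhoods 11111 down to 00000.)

  nb #####: next=.  (t=7,i=7, bit31=0)
  nb ####.: next=#  (t=3,i=7, bit30=1)
  nb ###.#: next=.  (t=3,i=8, bit29=0)
  nb ###..: next=.  (t=1,i=7, bit28=0)
  nb ##.##: next=.  (t=5,i=7, bit27=0)
  nb ##.#.: next=#  (t=3,i=9, bit26=1)
  nb ##..#: next=#  (t=0,i=12, bit25=1)
  nb ##...: next=.  (t=1,i=8, bit24=0)
  nb #.###: next=.  (t=5,i=8, bit23=0)
  nb #.##.: next=.  (t=0,i=10, bit22=0)
  nb #.#.#: next=#  (t=4,i=9, bit21=1)
  nb #.#..: next=.  (t=0,i=3, bit20=0)
  nb #..##: next=.  (t=1,i=4, bit19=0)
  nb #..#.: next=.  (t=0,i=0, bit18=0)
  nb #...#: next=#  (t=1,i=9, bit17=1)
  nb #....: next=#  (t=0,i=5, bit16=1)
  nb .####: next=.  (t=3,i=6, bit15=0)
  nb .###.: next=.  (t=1,i=6, bit14=0)
  nb .##.#: next=.  (t=5,i=6, bit13=0)
  nb .##..: next=#  (t=0,i=11, bit12=1)
  nb .#.##: next=.  (t=0,i=9, bit11=0)
  nb .#.#.: next=#  (t=0,i=2, bit10=1)
  nb .#..#: next=#  (t=1,i=3, bit9=1)
  nb .#...: next=.  (t=0,i=4, bit8=0)
  nb ..###: next=.  (t=1,i=5, bit7=0)
  nb ..##.: next=.  (t=1,i=11, bit6=0)
  nb ..#.#: next=.  (t=0,i=1, bit5=0)
  nb ..#..: next=.  (t=1,i=2, bit4=0)
  nb ...##: next=.  (t=1,i=10, bit3=0)
  nb ...#.: next=#  (t=0,i=7, bit2=1)
  nb ....#: next=#  (t=0,i=6, bit1=1)
  nb .....: next=#  (t=2,i=6, bit0=1)
  bits 01000110001000110001011000000111 = 1176704519

1176704519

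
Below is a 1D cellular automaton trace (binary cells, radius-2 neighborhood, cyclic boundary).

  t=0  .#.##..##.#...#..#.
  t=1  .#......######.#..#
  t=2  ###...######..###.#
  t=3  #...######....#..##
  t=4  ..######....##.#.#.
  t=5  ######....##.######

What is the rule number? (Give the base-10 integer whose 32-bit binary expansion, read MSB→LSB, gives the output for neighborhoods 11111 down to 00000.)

  #####|#  b31=1 t=1,i=10
  ####.|.  b30=0 t=1,i=12
  ###.#|.  b29=0 t=1,i=13
  ###..|.  b28=0 t=2,i=2
  ##.##|#  b27=1 t=2,i=17
  ##.#.|#  b26=1 t=0,i=9
  ##..#|.  b25=0 t=0,i=5
  ##...|.  b24=0 t=2,i=3
  #.###|#  b23=1 t=2,i=18
  #.##.|.  b22=0 t=0,i=3
  #.#.#|#  b21=1 t=4,i=15
  #.#..|#  b20=1 t=0,i=10
  #..##|.  b19=0 t=0,i=6
  #..#.|.  b18=0 t=0,i=0
  #...#|#  b17=1 t=0,i=12
  #....|.  b16=0 t=1,i=3
  .####|#  b15=1 t=1,i=9
  .###.|.  b14=0 t=2,i=15
  .##.#|#  b13=1 t=0,i=8
  .##..|.  b12=0 t=0,i=4
  .#.##|.  b11=0 t=0,i=2
  .#.#.|#  b10=1 t=1,i=0
  .#..#|#  b9=1 t=0,i=15
  .#...|#  b8=1 t=0,i=11
  ..###|#  b7=1 t=1,i=8
  ..##.|.  b6=0 t=0,i=7
  ..#.#|#  b5=1 t=0,i=1
  ..#..|.  b4=0 t=0,i=14
  ...##|#  b3=1 t=1,i=7
  ...#.|#  b2=1 t=0,i=13
  ....#|#  b1=1 t=1,i=6
  .....|.  b0=0 t=1,i=4
  bits 10001100101100101010011110101110 = 2360518574

2360518574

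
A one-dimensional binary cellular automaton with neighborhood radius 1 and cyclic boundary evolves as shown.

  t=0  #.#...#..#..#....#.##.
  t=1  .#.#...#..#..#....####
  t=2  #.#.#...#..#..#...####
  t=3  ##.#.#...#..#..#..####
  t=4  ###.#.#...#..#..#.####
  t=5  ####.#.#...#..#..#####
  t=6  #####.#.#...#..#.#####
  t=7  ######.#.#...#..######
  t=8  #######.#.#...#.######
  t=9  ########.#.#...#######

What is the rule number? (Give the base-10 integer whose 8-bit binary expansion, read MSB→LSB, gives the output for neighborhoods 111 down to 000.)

  ###|#  b7=1 t=1,i=19
  ##.|#  b6=1 t=0,i=20
  #.#|#  b5=1 t=0,i=1
  #..|#  b4=1 t=0,i=3
  .##|#  b3=1 t=0,i=19
  .#.|.  b2=0 t=0,i=0
  ..#|.  b1=0 t=0,i=5
  ...|.  b0=0 t=0,i=4
  bits 11111000 = 248

248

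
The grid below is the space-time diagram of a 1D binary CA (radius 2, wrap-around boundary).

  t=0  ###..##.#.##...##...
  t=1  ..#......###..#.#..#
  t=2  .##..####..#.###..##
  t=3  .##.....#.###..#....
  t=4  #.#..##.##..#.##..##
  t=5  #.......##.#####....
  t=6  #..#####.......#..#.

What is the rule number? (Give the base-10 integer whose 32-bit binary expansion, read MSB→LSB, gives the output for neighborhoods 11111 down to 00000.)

  ##### -> .   bit 31 = 0  t=5,i=13
  ####. -> .   bit 30 = 0  t=2,i=7
  ###.# -> #   bit 29 = 1  t=4,i=0
  ###.. -> #   bit 28 = 1  t=0,i=2
  ##.## -> .   bit 27 = 0  t=2,i=0
  ##.#. -> .   bit 26 = 0  t=0,i=7
  ##..# -> .   bit 25 = 0  t=0,i=3
  ##... -> .   bit 24 = 0  t=0,i=12
  #.### -> .   bit 23 = 0  t=2,i=13
  #.##. -> #   bit 22 = 1  t=0,i=10
  #.#.# -> .   bit 21 = 0  t=0,i=8
  #.#.. -> .   bit 20 = 0  t=1,i=16
  #..## -> .   bit 19 = 0  t=0,i=4
  #..#. -> #   bit 18 = 1  t=1,i=1
  #...# -> .   bit 17 = 0  t=0,i=13
  #.... -> .   bit 16 = 0  t=1,i=4
  .#### -> .   bit 15 = 0  t=2,i=6
  .###. -> .   bit 14 = 0  t=0,i=1
  .##.# -> .   bit 13 = 0  t=0,i=6
  .##.. -> #   bit 12 = 1  t=0,i=11
  .#.## -> #   bit 11 = 1  t=0,i=9
  .#.#. -> #   bit 10 = 1  t=1,i=15
  .#..# -> .   bit 9 = 0  t=1,i=0
  .#... -> .   bit 8 = 0  t=1,i=3
  ..### -> .   bit 7 = 0  t=0,i=0
  ..##. -> .   bit 6 = 0  t=0,i=5
  ..#.# -> #   bit 5 = 1  t=1,i=14
  ..#.. -> #   bit 4 = 1  t=1,i=2
  ...## -> #   bit 3 = 1  t=0,i=14
  ...#. -> .   bit 2 = 0  t=3,i=7
  ....# -> #   bit 1 = 1  t=1,i=7
  ..... -> #   bit 0 = 1  t=1,i=5
  bits 00110000010001000001110000111011 = 809770043

809770043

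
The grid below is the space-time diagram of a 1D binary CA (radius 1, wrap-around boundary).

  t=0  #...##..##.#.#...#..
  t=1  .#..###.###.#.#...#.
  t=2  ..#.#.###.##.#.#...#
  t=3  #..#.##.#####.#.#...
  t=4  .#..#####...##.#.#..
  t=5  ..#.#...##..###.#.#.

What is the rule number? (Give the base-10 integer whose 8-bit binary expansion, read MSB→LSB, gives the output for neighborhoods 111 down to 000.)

  ### -> .   bit 7 = 0  t=1,i=5
  ##. -> #   bit 6 = 1  t=0,i=5
  #.# -> #   bit 5 = 1  t=0,i=10
  #.. -> #   bit 4 = 1  t=0,i=1
  .## -> #   bit 3 = 1  t=0,i=4
  .#. -> .   bit 2 = 0  t=0,i=0
  ..# -> .   bit 1 = 0  t=0,i=3
  ... -> .   bit 0 = 0  t=0,i=2
  bits 01111000 = 120

120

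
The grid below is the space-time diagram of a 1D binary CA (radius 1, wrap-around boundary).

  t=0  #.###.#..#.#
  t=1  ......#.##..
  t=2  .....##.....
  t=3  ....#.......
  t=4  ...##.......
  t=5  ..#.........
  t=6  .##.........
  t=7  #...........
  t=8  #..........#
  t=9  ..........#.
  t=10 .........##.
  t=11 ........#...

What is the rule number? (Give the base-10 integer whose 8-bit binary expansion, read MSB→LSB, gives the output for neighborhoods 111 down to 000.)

  [7] ### => .  t=0,i=3
  [6] ##. => .  t=0,i=0
  [5] #.# => .  t=0,i=1
  [4] #.. => .  t=0,i=7
  [3] .## => .  t=0,i=2
  [2] .#. => #  t=0,i=6
  [1] ..# => #  t=0,i=8
  [0] ... => .  t=1,i=0
  bits 00000110 = 6

6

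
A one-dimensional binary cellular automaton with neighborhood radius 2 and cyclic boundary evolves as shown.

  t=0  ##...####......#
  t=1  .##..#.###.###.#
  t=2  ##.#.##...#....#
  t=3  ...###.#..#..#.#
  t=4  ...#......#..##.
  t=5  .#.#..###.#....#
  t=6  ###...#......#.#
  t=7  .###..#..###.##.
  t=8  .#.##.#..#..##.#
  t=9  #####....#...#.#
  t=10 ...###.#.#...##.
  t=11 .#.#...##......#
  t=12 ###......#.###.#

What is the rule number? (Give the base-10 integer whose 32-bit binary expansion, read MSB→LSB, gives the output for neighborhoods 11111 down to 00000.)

  #####|.  b31=0 t=9,i=1
  ####.|#  b30=1 t=0,i=7
  ###.#|.  b29=0 t=1,i=9
  ###..|#  b28=1 t=0,i=1
  ##.##|#  b27=1 t=1,i=10
  ##.#.|.  b26=0 t=1,i=14
  ##..#|#  b25=1 t=1,i=3
  ##...|#  b24=1 t=0,i=2
  #.###|.  b23=0 t=1,i=7
  #.##.|#  b22=1 t=1,i=1
  #.#.#|#  b21=1 t=1,i=15
  #.#..|.  b20=0 t=3,i=7
  #..##|.  b19=0 t=4,i=12
  #..#.|.  b18=0 t=1,i=4
  #...#|.  b17=0 t=0,i=3
  #....|.  b16=0 t=0,i=10
  .####|.  b15=0 t=0,i=6
  .###.|.  b14=0 t=0,i=0
  .##.#|#  b13=1 t=8,i=4
  .##..|.  b12=0 t=1,i=2
  .#.##|#  b11=1 t=1,i=0
  .#.#.|#  b10=1 t=3,i=14
  .#..#|.  b9=0 t=3,i=8
  .#...|.  b8=0 t=2,i=11
  ..###|#  b7=1 t=0,i=5
  ..##.|.  b6=0 t=4,i=13
  ..#.#|#  b5=1 t=1,i=5
  ..#..|#  b4=1 t=2,i=10
  ...##|.  b3=0 t=0,i=4
  ...#.|.  b2=0 t=2,i=9
  ....#|#  b1=1 t=0,i=13
  .....|#  b0=1 t=0,i=11
  bits 01011011011000000010110010110011 = 1533029555

1533029555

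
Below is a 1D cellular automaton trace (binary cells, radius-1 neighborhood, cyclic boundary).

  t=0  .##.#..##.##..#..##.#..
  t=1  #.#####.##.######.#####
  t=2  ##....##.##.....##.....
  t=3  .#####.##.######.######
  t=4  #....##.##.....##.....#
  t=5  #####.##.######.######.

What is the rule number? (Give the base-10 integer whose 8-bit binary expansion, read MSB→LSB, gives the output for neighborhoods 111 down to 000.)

119

  ### -> .   bit 7 = 0  t=1,i=3
  ##. -> #   bit 6 = 1  t=0,i=2
  #.# -> #   bit 5 = 1  t=0,i=3
  #.. -> #   bit 4 = 1  t=0,i=5
  .## -> .   bit 3 = 0  t=0,i=1
  .#. -> #   bit 2 = 1  t=0,i=4
  ..# -> #   bit 1 = 1  t=0,i=0
  ... -> #   bit 0 = 1  t=0,i=22
  bits 01110111 = 119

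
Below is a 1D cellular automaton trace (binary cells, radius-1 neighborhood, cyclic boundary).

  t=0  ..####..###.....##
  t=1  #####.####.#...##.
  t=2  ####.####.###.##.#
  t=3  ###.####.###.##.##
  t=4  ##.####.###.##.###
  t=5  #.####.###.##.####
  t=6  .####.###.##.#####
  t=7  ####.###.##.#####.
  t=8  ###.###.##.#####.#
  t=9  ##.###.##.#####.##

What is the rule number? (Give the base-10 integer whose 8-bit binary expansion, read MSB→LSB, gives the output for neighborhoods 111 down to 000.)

  ###|#  b7=1 t=0,i=3
  ##.|.  b6=0 t=0,i=5
  #.#|#  b5=1 t=1,i=5
  #..|#  b4=1 t=0,i=0
  .##|#  b3=1 t=0,i=2
  .#.|#  b2=1 t=1,i=11
  ..#|#  b1=1 t=0,i=1
  ...|.  b0=0 t=0,i=12
  bits 10111110 = 190

190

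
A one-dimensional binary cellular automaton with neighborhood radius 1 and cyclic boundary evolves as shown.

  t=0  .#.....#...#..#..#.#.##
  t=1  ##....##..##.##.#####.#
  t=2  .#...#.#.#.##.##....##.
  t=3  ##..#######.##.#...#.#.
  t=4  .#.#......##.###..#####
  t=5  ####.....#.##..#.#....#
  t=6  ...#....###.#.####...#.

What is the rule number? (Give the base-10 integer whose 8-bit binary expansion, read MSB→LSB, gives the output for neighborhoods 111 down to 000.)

  ###|.  b7=0 t=1,i=0
  ##.|#  b6=1 t=0,i=22
  #.#|#  b5=1 t=0,i=0
  #..|.  b4=0 t=0,i=2
  .##|.  b3=0 t=0,i=21
  .#.|#  b2=1 t=0,i=1
  ..#|#  b1=1 t=0,i=6
  ...|.  b0=0 t=0,i=3
  bits 01100110 = 102

102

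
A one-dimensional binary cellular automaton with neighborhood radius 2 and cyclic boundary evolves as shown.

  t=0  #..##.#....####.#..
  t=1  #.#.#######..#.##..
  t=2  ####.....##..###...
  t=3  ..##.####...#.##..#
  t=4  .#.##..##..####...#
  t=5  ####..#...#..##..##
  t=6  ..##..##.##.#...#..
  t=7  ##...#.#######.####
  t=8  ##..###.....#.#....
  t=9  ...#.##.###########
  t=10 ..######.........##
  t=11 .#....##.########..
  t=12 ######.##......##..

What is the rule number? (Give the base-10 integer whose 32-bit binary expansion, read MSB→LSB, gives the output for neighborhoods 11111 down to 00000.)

1551461695

  [31] ##### => .  t=1,i=6
  [30] ####. => #  t=0,i=13
  [29] ###.# => .  t=0,i=14
  [28] ###.. => #  t=1,i=10
  [27] ##.## => #  t=3,i=4
  [26] ##.#. => #  t=0,i=5
  [25] ##..# => .  t=1,i=11
  [24] ##... => .  t=2,i=4
  [23] #.### => .  t=1,i=4
  [22] #.##. => #  t=1,i=15
  [21] #.#.# => #  t=1,i=2
  [20] #.#.. => #  t=0,i=6
  [19] #..## => #  t=0,i=2
  [18] #..#. => .  t=0,i=18
  [17] #...# => .  t=2,i=17
  [16] #.... => #  t=0,i=8
  [15] .#### => .  t=0,i=12
  [14] .###. => #  t=2,i=14
  [13] .##.# => #  t=0,i=4
  [12] .##.. => .  t=1,i=16
  [11] .#.## => #  t=1,i=3
  [10] .#.#. => #  t=1,i=1
  [9] .#..# => .  t=0,i=1
  [8] .#... => #  t=0,i=7
  [7] ..### => .  t=0,i=11
  [6] ..##. => .  t=0,i=3
  [5] ..#.# => #  t=1,i=0
  [4] ..#.. => #  t=0,i=0
  [3] ...## => #  t=0,i=10
  [2] ...#. => #  t=3,i=11
  [1] ....# => #  t=0,i=9
  [0] ..... => #  t=2,i=6
  bits 01011100011110010110110100111111 = 1551461695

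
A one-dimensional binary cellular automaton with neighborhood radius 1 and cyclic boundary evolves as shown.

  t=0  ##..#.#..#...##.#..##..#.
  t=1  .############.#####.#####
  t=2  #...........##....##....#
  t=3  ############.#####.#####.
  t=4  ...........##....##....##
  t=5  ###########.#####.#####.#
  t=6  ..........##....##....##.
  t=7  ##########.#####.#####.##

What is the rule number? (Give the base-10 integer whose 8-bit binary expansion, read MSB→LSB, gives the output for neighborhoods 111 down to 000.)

119

  [7] ### => .  t=1,i=2
  [6] ##. => #  t=0,i=1
  [5] #.# => #  t=0,i=5
  [4] #.. => #  t=0,i=2
  [3] .## => .  t=0,i=0
  [2] .#. => #  t=0,i=4
  [1] ..# => #  t=0,i=3
  [0] ... => #  t=0,i=11
  bits 01110111 = 119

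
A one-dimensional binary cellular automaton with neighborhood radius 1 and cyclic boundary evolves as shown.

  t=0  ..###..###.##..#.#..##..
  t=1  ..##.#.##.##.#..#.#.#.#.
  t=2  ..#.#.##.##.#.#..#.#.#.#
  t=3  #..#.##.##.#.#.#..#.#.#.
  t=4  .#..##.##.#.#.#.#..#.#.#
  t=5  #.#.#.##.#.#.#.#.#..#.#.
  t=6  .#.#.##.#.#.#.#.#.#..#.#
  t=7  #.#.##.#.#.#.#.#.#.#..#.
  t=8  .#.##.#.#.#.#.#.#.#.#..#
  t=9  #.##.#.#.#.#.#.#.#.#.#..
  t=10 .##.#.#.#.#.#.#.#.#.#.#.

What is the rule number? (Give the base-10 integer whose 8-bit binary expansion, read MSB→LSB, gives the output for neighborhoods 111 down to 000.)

  ###|#  b7=1 t=0,i=3
  ##.|.  b6=0 t=0,i=4
  #.#|#  b5=1 t=0,i=10
  #..|#  b4=1 t=0,i=5
  .##|#  b3=1 t=0,i=2
  .#.|.  b2=0 t=0,i=15
  ..#|.  b1=0 t=0,i=1
  ...|.  b0=0 t=0,i=0
  bits 10111000 = 184

184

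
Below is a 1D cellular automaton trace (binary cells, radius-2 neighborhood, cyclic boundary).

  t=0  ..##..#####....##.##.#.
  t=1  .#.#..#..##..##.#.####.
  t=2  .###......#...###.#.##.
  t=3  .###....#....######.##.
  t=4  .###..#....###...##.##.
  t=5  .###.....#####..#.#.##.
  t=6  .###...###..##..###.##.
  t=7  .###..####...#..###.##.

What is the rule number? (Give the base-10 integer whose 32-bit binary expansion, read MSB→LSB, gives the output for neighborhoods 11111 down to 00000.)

1961915562

  #####|.  b31=0 t=0,i=8
  ####.|#  b30=1 t=0,i=9
  ###.#|#  b29=1 t=2,i=16
  ###..|#  b28=1 t=0,i=10
  ##.##|.  b27=0 t=0,i=17
  ##.#.|#  b26=1 t=0,i=20
  ##..#|.  b25=0 t=0,i=4
  ##...|.  b24=0 t=0,i=11
  #.###|#  b23=1 t=1,i=18
  #.##.|#  b22=1 t=0,i=18
  #.#.#|#  b21=1 t=1,i=16
  #.#..|#  b20=1 t=0,i=21
  #..##|.  b19=0 t=0,i=5
  #..#.|.  b18=0 t=1,i=0
  #...#|.  b17=0 t=0,i=0
  #....|.  b16=0 t=0,i=12
  .####|.  b15=0 t=0,i=7
  .###.|#  b14=1 t=2,i=2
  .##.#|#  b13=1 t=0,i=16
  .##..|#  b12=1 t=0,i=3
  .#.##|.  b11=0 t=1,i=17
  .#.#.|#  b10=1 t=1,i=2
  .#..#|.  b9=0 t=1,i=4
  .#...|.  b8=0 t=0,i=22
  ..###|#  b7=1 t=0,i=6
  ..##.|.  b6=0 t=0,i=2
  ..#.#|#  b5=1 t=1,i=1
  ..#..|.  b4=0 t=1,i=6
  ...##|#  b3=1 t=0,i=1
  ...#.|.  b2=0 t=2,i=9
  ....#|#  b1=1 t=0,i=13
  .....|.  b0=0 t=2,i=6
  bits 01110100111100000111010010101010 = 1961915562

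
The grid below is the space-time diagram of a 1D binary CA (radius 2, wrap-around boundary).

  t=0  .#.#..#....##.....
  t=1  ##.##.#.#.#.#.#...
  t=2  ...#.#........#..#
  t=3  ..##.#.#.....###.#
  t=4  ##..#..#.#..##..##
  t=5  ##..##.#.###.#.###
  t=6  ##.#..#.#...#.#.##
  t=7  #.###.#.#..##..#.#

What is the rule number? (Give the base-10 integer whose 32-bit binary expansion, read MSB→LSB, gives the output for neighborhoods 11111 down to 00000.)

3562642108

  #####|#  b31=1 t=5,i=17
  ####.|#  b30=1 t=4,i=0
  ###.#|.  b29=0 t=3,i=15
  ###..|#  b28=1 t=4,i=1
  ##.##|.  b27=0 t=1,i=2
  ##.#.|#  b26=1 t=1,i=5
  ##..#|.  b25=0 t=4,i=2
  ##...|.  b24=0 t=0,i=13
  #.###|.  b23=0 t=5,i=9
  #.##.|#  b22=1 t=1,i=3
  #.#.#|.  b21=0 t=1,i=6
  #.#..|#  b20=1 t=0,i=3
  #..##|#  b19=1 t=3,i=1
  #..#.|.  b18=0 t=0,i=5
  #...#|.  b17=0 t=1,i=16
  #....|#  b16=1 t=0,i=8
  .####|#  b15=1 t=4,i=17
  .###.|.  b14=0 t=3,i=14
  .##.#|.  b13=0 t=1,i=1
  .##..|#  b12=1 t=0,i=12
  .#.##|#  b11=1 t=5,i=8
  .#.#.|.  b10=0 t=0,i=2
  .#..#|#  b9=1 t=0,i=4
  .#...|.  b8=0 t=0,i=7
  ..###|#  b7=1 t=3,i=13
  ..##.|.  b6=0 t=0,i=11
  ..#.#|#  b5=1 t=0,i=1
  ..#..|#  b4=1 t=0,i=6
  ...##|#  b3=1 t=0,i=10
  ...#.|#  b2=1 t=0,i=0
  ....#|.  b1=0 t=0,i=9
  .....|.  b0=0 t=0,i=15
  bits 11010100010110011001101010111100 = 3562642108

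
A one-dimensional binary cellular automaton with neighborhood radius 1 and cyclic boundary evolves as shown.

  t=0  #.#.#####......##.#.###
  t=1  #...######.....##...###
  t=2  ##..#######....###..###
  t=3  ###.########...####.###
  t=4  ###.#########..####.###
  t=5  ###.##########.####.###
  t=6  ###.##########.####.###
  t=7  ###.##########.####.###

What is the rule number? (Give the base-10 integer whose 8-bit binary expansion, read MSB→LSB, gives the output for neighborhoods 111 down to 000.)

216

  ###|#  b7=1 t=0,i=5
  ##.|#  b6=1 t=0,i=0
  #.#|.  b5=0 t=0,i=1
  #..|#  b4=1 t=0,i=9
  .##|#  b3=1 t=0,i=4
  .#.|.  b2=0 t=0,i=2
  ..#|.  b1=0 t=0,i=14
  ...|.  b0=0 t=0,i=10
  bits 11011000 = 216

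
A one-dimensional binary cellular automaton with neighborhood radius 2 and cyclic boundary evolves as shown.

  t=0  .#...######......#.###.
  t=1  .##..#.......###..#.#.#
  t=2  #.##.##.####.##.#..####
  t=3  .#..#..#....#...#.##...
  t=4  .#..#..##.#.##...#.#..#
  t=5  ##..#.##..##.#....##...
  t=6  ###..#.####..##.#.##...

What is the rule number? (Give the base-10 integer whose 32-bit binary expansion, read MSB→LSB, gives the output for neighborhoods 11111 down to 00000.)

  [31] ##### => .  t=0,i=7
  [30] ####. => .  t=0,i=9
  [29] ###.# => .  t=2,i=0
  [28] ###.. => .  t=0,i=10
  [27] ##.## => #  t=2,i=1
  [26] ##.#. => .  t=2,i=15
  [25] ##..# => #  t=0,i=22
  [24] ##... => .  t=0,i=11
  [23] #.### => .  t=0,i=19
  [22] #.##. => .  t=1,i=1
  [21] #.#.# => #  t=1,i=20
  [20] #.#.. => #  t=2,i=16
  [19] #..## => #  t=2,i=18
  [18] #..#. => .  t=0,i=0
  [17] #...# => .  t=0,i=3
  [16] #.... => .  t=0,i=12
  [15] .#### => .  t=0,i=6
  [14] .###. => #  t=0,i=20
  [13] .##.# => .  t=2,i=3
  [12] .##.. => #  t=1,i=2
  [11] .#.## => #  t=0,i=18
  [10] .#.#. => #  t=1,i=19
  [9] .#..# => .  t=2,i=17
  [8] .#... => #  t=0,i=2
  [7] ..### => #  t=0,i=5
  [6] ..##. => #  t=4,i=7
  [5] ..#.# => .  t=0,i=17
  [4] ..#.. => #  t=0,i=1
  [3] ...## => .  t=0,i=4
  [2] ...#. => .  t=0,i=16
  [1] ....# => #  t=0,i=15
  [0] ..... => #  t=0,i=13
  bits 00001010001110000101110111010011 = 171466195

171466195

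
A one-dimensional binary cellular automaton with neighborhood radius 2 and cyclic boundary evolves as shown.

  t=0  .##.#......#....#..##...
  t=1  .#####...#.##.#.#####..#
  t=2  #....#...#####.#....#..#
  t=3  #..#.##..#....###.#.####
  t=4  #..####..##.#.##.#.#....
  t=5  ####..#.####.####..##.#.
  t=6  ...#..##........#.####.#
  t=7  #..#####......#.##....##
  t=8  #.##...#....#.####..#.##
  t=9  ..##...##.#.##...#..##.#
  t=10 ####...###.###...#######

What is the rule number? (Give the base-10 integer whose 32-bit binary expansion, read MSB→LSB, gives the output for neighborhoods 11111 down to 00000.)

341343218

  ##### -> .   bit 31 = 0  t=1,i=3
  ####. -> .   bit 30 = 0  t=1,i=4
  ###.# -> .   bit 29 = 0  t=2,i=13
  ###.. -> #   bit 28 = 1  t=1,i=5
  ##.## -> .   bit 27 = 0  t=5,i=12
  ##.#. -> #   bit 26 = 1  t=0,i=3
  ##..# -> .   bit 25 = 0  t=1,i=21
  ##... -> .   bit 24 = 0  t=0,i=21
  #.### -> .   bit 23 = 0  t=1,i=1
  #.##. -> #   bit 22 = 1  t=1,i=11
  #.#.# -> .   bit 21 = 0  t=1,i=14
  #.#.. -> #   bit 20 = 1  t=0,i=4
  #..## -> #   bit 19 = 1  t=0,i=18
  #..#. -> .   bit 18 = 0  t=1,i=22
  #...# -> .   bit 17 = 0  t=1,i=7
  #.... -> .   bit 16 = 0  t=0,i=6
  .#### -> .   bit 15 = 0  t=1,i=2
  .###. -> #   bit 14 = 1  t=3,i=15
  .##.# -> #   bit 13 = 1  t=0,i=2
  .##.. -> #   bit 12 = 1  t=0,i=20
  .#.## -> #   bit 11 = 1  t=1,i=0
  .#.#. -> .   bit 10 = 0  t=4,i=18
  .#..# -> #   bit 9 = 1  t=0,i=17
  .#... -> #   bit 8 = 1  t=0,i=5
  ..### -> #   bit 7 = 1  t=2,i=9
  ..##. -> #   bit 6 = 1  t=0,i=1
  ..#.# -> #   bit 5 = 1  t=1,i=9
  ..#.. -> #   bit 4 = 1  t=0,i=11
  ...## -> .   bit 3 = 0  t=0,i=0
  ...#. -> .   bit 2 = 0  t=0,i=10
  ....# -> #   bit 1 = 1  t=0,i=9
  ..... -> .   bit 0 = 0  t=0,i=7
  bits 00010100010110000111101111110010 = 341343218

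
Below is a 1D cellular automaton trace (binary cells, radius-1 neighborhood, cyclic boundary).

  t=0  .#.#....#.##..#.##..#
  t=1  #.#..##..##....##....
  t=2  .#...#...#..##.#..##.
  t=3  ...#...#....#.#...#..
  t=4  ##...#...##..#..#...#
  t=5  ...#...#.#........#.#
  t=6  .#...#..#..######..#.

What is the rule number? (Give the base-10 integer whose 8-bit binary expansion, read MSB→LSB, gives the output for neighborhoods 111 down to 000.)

41

  ### -> .   bit 7 = 0  t=4,i=0
  ##. -> .   bit 6 = 0  t=0,i=11
  #.# -> #   bit 5 = 1  t=0,i=0
  #.. -> .   bit 4 = 0  t=0,i=4
  .## -> #   bit 3 = 1  t=0,i=10
  .#. -> .   bit 2 = 0  t=0,i=1
  ..# -> .   bit 1 = 0  t=0,i=7
  ... -> #   bit 0 = 1  t=0,i=5
  bits 00101001 = 41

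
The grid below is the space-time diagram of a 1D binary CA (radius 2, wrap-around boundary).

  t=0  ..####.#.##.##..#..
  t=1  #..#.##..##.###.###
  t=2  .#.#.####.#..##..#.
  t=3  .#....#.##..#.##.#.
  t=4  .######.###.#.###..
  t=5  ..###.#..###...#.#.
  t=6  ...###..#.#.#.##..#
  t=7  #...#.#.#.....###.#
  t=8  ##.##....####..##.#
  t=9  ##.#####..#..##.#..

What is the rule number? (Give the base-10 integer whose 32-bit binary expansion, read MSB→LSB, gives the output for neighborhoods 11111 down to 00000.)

  nb #####: next=#  (t=4,i=3, bit31=1)
  nb ####.: next=.  (t=0,i=4, bit30=0)
  nb ###.#: next=#  (t=0,i=5, bit29=1)
  nb ###..: next=.  (t=1,i=0, bit28=0)
  nb ##.##: next=.  (t=0,i=11, bit27=0)
  nb ##.#.: next=#  (t=0,i=6, bit26=1)
  nb ##..#: next=#  (t=0,i=14, bit25=1)
  nb ##...: next=#  (t=4,i=17, bit24=1)
  nb #.###: next=.  (t=1,i=12, bit23=0)
  nb #.##.: next=#  (t=0,i=9, bit22=1)
  nb #.#.#: next=.  (t=0,i=7, bit21=0)
  nb #.#..: next=.  (t=2,i=10, bit20=0)
  nb #..##: next=#  (t=1,i=8, bit19=1)
  nb #..#.: next=.  (t=0,i=15, bit18=0)
  nb #...#: next=.  (t=4,i=18, bit17=0)
  nb #....: next=#  (t=0,i=18, bit16=1)
  nb .####: next=#  (t=0,i=3, bit15=1)
  nb .###.: next=#  (t=1,i=13, bit14=1)
  nb .##.#: next=#  (t=0,i=10, bit13=1)
  nb .##..: next=#  (t=0,i=13, bit12=1)
  nb .#.##: next=.  (t=0,i=8, bit11=0)
  nb .#.#.: next=.  (t=2,i=2, bit10=0)
  nb .#..#: next=.  (t=2,i=11, bit9=0)
  nb .#...: next=#  (t=0,i=17, bit8=1)
  nb ..###: next=.  (t=0,i=2, bit7=0)
  nb ..##.: next=.  (t=1,i=9, bit6=0)
  nb ..#.#: next=#  (t=1,i=3, bit5=1)
  nb ..#..: next=#  (t=0,i=16, bit4=1)
  nb ...##: next=.  (t=0,i=1, bit3=0)
  nb ...#.: next=#  (t=3,i=5, bit2=1)
  nb ....#: next=#  (t=0,i=0, bit1=1)
  nb .....: next=#  (t=7,i=11, bit0=1)
  bits 10100111010010011111000100110111 = 2806640951

2806640951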